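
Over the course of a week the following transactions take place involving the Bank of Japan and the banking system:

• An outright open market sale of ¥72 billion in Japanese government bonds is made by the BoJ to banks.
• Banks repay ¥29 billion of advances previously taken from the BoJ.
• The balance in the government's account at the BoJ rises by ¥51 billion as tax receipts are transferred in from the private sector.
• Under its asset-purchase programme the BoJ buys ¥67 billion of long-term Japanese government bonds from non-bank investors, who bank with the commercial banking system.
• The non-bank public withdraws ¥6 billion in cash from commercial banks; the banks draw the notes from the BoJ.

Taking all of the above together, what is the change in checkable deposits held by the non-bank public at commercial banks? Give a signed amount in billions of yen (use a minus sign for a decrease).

OMO sale (to banks) ¥72 billion: the counterparty is a bank, so public deposits are unchanged → 0.
Discount-window repayment ¥29 billion: the counterparty is a bank, so public deposits are unchanged → 0.
Government account inflow ¥51 billion: non-bank counterparties' bank balances fall → −¥51B.
Asset purchase (from non-banks) ¥67 billion: non-bank counterparties' bank balances rise → +¥67B.
Currency withdrawal ¥6 billion: non-bank counterparties' bank balances fall → −¥6B.
Net: 0 + 0 − 51 + 67 − 6 = +¥10 billion.

+¥10 billion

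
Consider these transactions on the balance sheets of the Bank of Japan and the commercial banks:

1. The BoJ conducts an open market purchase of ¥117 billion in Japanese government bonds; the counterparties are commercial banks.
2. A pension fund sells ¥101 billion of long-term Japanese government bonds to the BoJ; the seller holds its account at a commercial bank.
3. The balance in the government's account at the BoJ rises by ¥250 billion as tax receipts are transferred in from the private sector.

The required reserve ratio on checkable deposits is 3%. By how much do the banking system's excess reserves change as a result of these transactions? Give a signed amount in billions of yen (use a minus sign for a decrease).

OMO purchase (from banks) ¥117 billion: reserves +¥117B, deposits 0.
Asset purchase (from non-banks) ¥101 billion: reserves +¥101B, deposits +¥101B.
Government account inflow ¥250 billion: reserves −¥250B, deposits −¥250B.
Totals: Δreserves = −¥32B, Δdeposits = −¥149B.
Δrequired reserves = 3% × −¥149B = −¥4.47B.
Δexcess reserves = Δreserves − Δrequired = −¥32B − (−¥4.47B) = -¥27.53 billion.

-¥27.53 billion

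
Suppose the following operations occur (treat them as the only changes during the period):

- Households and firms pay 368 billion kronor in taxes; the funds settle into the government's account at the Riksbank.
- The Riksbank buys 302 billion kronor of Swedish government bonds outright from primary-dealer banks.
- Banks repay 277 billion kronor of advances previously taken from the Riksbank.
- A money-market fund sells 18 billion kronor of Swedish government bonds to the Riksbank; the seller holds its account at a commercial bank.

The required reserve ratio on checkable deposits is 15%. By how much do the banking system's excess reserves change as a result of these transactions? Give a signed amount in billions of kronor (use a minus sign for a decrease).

Government account inflow 368 billion kronor: reserves −368B, deposits −368B.
OMO purchase (from banks) 302 billion kronor: reserves +302B, deposits 0.
Discount-window repayment 277 billion kronor: reserves −277B, deposits 0.
Asset purchase (from non-banks) 18 billion kronor: reserves +18B, deposits +18B.
Totals: Δreserves = −325B, Δdeposits = −350B.
Δrequired reserves = 15% × −350B = −52.5B.
Δexcess reserves = Δreserves − Δrequired = −325B − (−52.5B) = -272.5 billion.

-272.5 billion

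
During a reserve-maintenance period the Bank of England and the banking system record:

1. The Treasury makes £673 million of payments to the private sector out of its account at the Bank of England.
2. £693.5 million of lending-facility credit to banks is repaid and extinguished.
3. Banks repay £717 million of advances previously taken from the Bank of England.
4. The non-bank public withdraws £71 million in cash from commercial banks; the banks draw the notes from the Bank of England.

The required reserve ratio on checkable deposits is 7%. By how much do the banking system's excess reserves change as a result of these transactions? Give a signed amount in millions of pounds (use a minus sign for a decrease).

Government spending £673 million: reserves +£673M, deposits +£673M.
Discount-window repayment £693.5 million: reserves −£693.5M, deposits 0.
Discount-window repayment £717 million: reserves −£717M, deposits 0.
Currency withdrawal £71 million: reserves −£71M, deposits −£71M.
Totals: Δreserves = −£808.5M, Δdeposits = +£602M.
Δrequired reserves = 7% × +£602M = +£42.14M.
Δexcess reserves = Δreserves − Δrequired = −£808.5M − (+£42.14M) = -£850.64 million.

-£850.64 million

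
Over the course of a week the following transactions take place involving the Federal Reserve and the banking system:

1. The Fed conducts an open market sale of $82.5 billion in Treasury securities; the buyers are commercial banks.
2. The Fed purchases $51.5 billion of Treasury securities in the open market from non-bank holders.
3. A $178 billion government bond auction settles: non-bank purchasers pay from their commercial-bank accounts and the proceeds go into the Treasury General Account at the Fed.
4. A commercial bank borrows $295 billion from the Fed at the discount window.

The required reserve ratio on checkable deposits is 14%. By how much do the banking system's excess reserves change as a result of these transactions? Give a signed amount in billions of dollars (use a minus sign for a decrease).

OMO sale (to banks) $82.5 billion: reserves −$82.5B, deposits 0.
Asset purchase (from non-banks) $51.5 billion: reserves +$51.5B, deposits +$51.5B.
Government account inflow $178 billion: reserves −$178B, deposits −$178B.
Discount-window loan $295 billion: reserves +$295B, deposits 0.
Totals: Δreserves = +$86B, Δdeposits = −$126.5B.
Δrequired reserves = 14% × −$126.5B = −$17.71B.
Δexcess reserves = Δreserves − Δrequired = +$86B − (−$17.71B) = +$103.71 billion.

+$103.71 billion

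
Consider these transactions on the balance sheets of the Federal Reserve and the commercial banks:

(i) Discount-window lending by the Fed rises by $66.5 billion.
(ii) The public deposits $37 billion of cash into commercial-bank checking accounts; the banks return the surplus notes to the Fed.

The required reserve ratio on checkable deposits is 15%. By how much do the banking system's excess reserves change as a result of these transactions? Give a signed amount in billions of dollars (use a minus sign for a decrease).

+$97.95 billion

Discount-window loan $66.5 billion: reserves +$66.5B, deposits 0.
Currency deposit $37 billion: reserves +$37B, deposits +$37B.
Totals: Δreserves = +$103.5B, Δdeposits = +$37B.
Δrequired reserves = 15% × +$37B = +$5.55B.
Δexcess reserves = Δreserves − Δrequired = +$103.5B − (+$5.55B) = +$97.95 billion.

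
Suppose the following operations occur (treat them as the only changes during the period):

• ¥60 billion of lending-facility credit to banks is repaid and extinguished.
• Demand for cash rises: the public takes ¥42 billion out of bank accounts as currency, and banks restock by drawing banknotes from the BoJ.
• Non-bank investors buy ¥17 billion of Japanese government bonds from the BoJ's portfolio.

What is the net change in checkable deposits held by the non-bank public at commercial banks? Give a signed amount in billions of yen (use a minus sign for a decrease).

-¥59 billion

Discount-window repayment ¥60 billion: the counterparty is a bank, so public deposits are unchanged → 0.
Currency withdrawal ¥42 billion: non-bank counterparties' bank balances fall → −¥42B.
Asset sale (to non-banks) ¥17 billion: non-bank counterparties' bank balances fall → −¥17B.
Net: 0 − 42 − 17 = -¥59 billion.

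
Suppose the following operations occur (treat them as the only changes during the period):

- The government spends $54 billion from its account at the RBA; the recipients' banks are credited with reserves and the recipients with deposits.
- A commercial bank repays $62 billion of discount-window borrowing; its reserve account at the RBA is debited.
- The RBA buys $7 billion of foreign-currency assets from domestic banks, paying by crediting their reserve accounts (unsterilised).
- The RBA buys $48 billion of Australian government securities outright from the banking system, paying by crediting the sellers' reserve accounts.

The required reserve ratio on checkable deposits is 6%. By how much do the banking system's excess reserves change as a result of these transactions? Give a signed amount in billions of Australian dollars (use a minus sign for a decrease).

Government spending $54 billion: reserves +$54B, deposits +$54B.
Discount-window repayment $62 billion: reserves −$62B, deposits 0.
FX purchase $7 billion: reserves +$7B, deposits 0.
OMO purchase (from banks) $48 billion: reserves +$48B, deposits 0.
Totals: Δreserves = +$47B, Δdeposits = +$54B.
Δrequired reserves = 6% × +$54B = +$3.24B.
Δexcess reserves = Δreserves − Δrequired = +$47B − (+$3.24B) = +$43.76 billion.

+$43.76 billion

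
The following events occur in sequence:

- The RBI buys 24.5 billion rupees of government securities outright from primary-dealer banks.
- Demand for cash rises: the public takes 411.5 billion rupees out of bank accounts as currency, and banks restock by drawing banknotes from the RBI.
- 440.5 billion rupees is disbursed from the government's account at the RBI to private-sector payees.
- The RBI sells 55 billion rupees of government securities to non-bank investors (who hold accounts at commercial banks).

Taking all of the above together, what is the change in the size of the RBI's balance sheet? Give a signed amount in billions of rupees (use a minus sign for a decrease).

RBI balance sheet:
  Assets:      Securities −30.5B
  Liabilities: Bank reserves −1.5B, Currency in circulation +411.5B, Government deposits −440.5B
Change in total RBI assets = -30.5 billion.

-30.5 billion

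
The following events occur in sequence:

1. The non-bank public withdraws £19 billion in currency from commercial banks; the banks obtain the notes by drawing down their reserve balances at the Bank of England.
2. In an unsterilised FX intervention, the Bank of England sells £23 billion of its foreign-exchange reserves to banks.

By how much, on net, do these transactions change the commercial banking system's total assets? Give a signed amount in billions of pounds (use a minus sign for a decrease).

-£19 billion

Currency withdrawal £19 billion: bank balance sheets shrink → −£19B.
FX sale £23 billion: just an asset swap on bank balance sheets → 0.
Net: −19 + 0 = -£19 billion.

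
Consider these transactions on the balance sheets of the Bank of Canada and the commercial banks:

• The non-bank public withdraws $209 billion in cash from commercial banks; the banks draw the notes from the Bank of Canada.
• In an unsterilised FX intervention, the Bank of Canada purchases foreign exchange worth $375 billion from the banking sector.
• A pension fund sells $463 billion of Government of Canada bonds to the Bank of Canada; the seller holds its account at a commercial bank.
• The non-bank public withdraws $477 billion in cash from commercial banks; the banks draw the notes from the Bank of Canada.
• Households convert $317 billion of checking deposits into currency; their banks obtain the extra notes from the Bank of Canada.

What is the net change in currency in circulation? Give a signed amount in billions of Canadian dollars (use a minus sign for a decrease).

+$1003 billion

Currency withdrawal $209 billion: notes leave the central bank → +$209B.
FX purchase $375 billion: no currency enters or leaves circulation → 0.
Asset purchase (from non-banks) $463 billion: no currency enters or leaves circulation → 0.
Currency withdrawal $477 billion: notes leave the central bank → +$477B.
Currency withdrawal $317 billion: notes leave the central bank → +$317B.
Net: 209 + 0 + 0 + 477 + 317 = +$1003 billion.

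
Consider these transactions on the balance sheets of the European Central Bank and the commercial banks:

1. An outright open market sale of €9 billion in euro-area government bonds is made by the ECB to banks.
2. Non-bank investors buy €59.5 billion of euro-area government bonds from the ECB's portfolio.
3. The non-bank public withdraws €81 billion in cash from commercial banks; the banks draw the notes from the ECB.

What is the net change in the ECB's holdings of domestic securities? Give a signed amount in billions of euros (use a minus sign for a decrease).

ECB balance sheet:
  Assets:      Securities −€68.5B
  Liabilities: Bank reserves −€149.5B, Currency in circulation +€81B
Commercial banking system:
  Assets:      Reserves at CB −€149.5B, Securities +€9B
  Liabilities: Checkable deposits −€140.5B
So the change in the ECB's holdings of domestic securities is -€68.5 billion.

-€68.5 billion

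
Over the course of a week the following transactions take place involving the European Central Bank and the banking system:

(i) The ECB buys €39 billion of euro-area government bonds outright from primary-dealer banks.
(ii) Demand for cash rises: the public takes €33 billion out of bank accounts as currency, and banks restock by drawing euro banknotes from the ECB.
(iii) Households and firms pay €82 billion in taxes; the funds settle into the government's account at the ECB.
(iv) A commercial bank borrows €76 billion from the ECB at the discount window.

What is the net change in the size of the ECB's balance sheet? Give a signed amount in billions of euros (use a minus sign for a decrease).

OMO purchase (from banks) €39 billion: an ECB asset is acquired → +€39B.
Currency withdrawal €33 billion: only the composition of liabilities changes → 0.
Government account inflow €82 billion: only the composition of liabilities changes → 0.
Discount-window loan €76 billion: an ECB asset is acquired → +€76B.
Net: 39 + 0 + 0 + 76 = +€115 billion.

+€115 billion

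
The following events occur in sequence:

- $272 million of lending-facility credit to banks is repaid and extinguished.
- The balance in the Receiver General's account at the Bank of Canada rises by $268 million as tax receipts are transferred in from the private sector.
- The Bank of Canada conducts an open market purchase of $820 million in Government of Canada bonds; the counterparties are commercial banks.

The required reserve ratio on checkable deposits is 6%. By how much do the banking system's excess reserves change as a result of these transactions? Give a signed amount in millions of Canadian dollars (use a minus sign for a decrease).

+$296.08 million

Discount-window repayment $272 million: reserves −$272M, deposits 0.
Government account inflow $268 million: reserves −$268M, deposits −$268M.
OMO purchase (from banks) $820 million: reserves +$820M, deposits 0.
Totals: Δreserves = +$280M, Δdeposits = −$268M.
Δrequired reserves = 6% × −$268M = −$16.08M.
Δexcess reserves = Δreserves − Δrequired = +$280M − (−$16.08M) = +$296.08 million.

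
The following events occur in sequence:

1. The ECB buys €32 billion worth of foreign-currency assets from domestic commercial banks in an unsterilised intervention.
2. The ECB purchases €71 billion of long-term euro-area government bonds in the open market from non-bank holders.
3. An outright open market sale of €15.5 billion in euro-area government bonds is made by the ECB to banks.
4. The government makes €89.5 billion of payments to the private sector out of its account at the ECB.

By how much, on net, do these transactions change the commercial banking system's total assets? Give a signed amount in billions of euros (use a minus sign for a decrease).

+€160.5 billion

FX purchase €32 billion: just an asset swap on bank balance sheets → 0.
Asset purchase (from non-banks) €71 billion: bank balance sheets expand → +€71B.
OMO sale (to banks) €15.5 billion: just an asset swap on bank balance sheets → 0.
Government spending €89.5 billion: bank balance sheets expand → +€89.5B.
Net: 0 + 71 + 0 + 89.5 = +€160.5 billion.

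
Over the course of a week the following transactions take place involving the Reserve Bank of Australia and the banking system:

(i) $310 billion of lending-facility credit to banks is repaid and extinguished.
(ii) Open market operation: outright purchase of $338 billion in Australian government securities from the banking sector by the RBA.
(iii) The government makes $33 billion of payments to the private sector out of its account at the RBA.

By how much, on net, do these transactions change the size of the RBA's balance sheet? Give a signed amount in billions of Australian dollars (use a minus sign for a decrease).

Discount-window repayment $310 billion: an RBA asset is shed → −$310B.
OMO purchase (from banks) $338 billion: an RBA asset is acquired → +$338B.
Government spending $33 billion: only the composition of liabilities changes → 0.
Net: −310 + 338 + 0 = +$28 billion.

+$28 billion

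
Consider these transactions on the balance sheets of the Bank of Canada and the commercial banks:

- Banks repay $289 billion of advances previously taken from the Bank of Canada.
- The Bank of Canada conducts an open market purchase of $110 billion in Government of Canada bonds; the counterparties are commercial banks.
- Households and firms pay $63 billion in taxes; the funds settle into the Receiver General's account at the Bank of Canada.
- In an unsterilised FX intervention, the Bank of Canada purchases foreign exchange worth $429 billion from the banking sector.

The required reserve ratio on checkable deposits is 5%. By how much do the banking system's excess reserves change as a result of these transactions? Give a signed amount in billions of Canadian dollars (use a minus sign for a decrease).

+$190.15 billion

Discount-window repayment $289 billion: reserves −$289B, deposits 0.
OMO purchase (from banks) $110 billion: reserves +$110B, deposits 0.
Government account inflow $63 billion: reserves −$63B, deposits −$63B.
FX purchase $429 billion: reserves +$429B, deposits 0.
Totals: Δreserves = +$187B, Δdeposits = −$63B.
Δrequired reserves = 5% × −$63B = −$3.15B.
Δexcess reserves = Δreserves − Δrequired = +$187B − (−$3.15B) = +$190.15 billion.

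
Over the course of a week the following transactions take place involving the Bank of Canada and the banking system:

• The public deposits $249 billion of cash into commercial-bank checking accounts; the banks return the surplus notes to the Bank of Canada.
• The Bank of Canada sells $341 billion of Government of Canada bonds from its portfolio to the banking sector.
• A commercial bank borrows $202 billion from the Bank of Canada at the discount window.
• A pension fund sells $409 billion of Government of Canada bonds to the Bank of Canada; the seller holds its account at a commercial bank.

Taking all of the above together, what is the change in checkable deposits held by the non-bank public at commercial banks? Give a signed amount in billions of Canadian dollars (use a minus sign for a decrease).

Currency deposit $249 billion: non-bank counterparties' bank balances rise → +$249B.
OMO sale (to banks) $341 billion: the counterparty is a bank, so public deposits are unchanged → 0.
Discount-window loan $202 billion: the counterparty is a bank, so public deposits are unchanged → 0.
Asset purchase (from non-banks) $409 billion: non-bank counterparties' bank balances rise → +$409B.
Net: 249 + 0 + 0 + 409 = +$658 billion.

+$658 billion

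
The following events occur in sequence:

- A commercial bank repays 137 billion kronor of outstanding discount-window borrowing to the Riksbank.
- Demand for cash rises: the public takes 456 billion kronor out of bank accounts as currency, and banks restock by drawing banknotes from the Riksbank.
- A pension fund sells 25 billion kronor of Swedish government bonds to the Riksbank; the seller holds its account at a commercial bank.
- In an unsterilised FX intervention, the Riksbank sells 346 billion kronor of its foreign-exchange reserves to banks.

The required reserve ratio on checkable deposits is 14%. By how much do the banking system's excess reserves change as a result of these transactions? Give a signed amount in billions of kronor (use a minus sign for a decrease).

Discount-window repayment 137 billion kronor: reserves −137B, deposits 0.
Currency withdrawal 456 billion kronor: reserves −456B, deposits −456B.
Asset purchase (from non-banks) 25 billion kronor: reserves +25B, deposits +25B.
FX sale 346 billion kronor: reserves −346B, deposits 0.
Totals: Δreserves = −914B, Δdeposits = −431B.
Δrequired reserves = 14% × −431B = −60.34B.
Δexcess reserves = Δreserves − Δrequired = −914B − (−60.34B) = -853.66 billion.

-853.66 billion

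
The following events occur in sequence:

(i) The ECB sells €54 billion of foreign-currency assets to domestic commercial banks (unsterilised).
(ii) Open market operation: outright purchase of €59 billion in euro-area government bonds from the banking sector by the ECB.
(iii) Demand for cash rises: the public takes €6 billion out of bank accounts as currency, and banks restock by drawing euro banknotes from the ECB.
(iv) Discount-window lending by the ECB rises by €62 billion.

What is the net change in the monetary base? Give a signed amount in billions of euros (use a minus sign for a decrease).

+€67 billion

FX sale €54 billion: ECB balance sheet contracts → −€54B.
OMO purchase (from banks) €59 billion: ECB balance sheet expands → +€59B.
Currency withdrawal €6 billion: just a shift between currency and reserves — both are base money → 0.
Discount-window loan €62 billion: ECB balance sheet expands → +€62B.
Net: −54 + 59 + 0 + 62 = +€67 billion.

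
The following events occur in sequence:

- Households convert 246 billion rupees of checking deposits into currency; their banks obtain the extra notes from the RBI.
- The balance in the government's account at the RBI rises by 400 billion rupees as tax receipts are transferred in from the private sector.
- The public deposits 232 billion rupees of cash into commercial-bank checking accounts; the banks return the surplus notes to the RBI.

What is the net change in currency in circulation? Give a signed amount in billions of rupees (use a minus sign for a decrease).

+14 billion

Currency withdrawal 246 billion rupees: notes leave the central bank → +246B.
Government account inflow 400 billion rupees: no currency enters or leaves circulation → 0.
Currency deposit 232 billion rupees: notes return to the central bank → −232B.
Net: 246 + 0 − 232 = +14 billion.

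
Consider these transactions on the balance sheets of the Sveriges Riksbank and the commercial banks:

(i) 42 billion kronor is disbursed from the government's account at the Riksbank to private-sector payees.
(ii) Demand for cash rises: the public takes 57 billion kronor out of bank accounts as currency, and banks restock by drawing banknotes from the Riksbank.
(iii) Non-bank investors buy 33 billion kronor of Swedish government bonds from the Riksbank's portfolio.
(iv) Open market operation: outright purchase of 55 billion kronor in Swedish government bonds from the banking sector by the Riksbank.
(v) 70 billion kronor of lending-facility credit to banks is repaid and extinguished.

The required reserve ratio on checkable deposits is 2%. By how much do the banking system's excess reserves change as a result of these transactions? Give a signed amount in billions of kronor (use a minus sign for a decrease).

Government spending 42 billion kronor: reserves +42B, deposits +42B.
Currency withdrawal 57 billion kronor: reserves −57B, deposits −57B.
Asset sale (to non-banks) 33 billion kronor: reserves −33B, deposits −33B.
OMO purchase (from banks) 55 billion kronor: reserves +55B, deposits 0.
Discount-window repayment 70 billion kronor: reserves −70B, deposits 0.
Totals: Δreserves = −63B, Δdeposits = −48B.
Δrequired reserves = 2% × −48B = −0.96B.
Δexcess reserves = Δreserves − Δrequired = −63B − (−0.96B) = -62.04 billion.

-62.04 billion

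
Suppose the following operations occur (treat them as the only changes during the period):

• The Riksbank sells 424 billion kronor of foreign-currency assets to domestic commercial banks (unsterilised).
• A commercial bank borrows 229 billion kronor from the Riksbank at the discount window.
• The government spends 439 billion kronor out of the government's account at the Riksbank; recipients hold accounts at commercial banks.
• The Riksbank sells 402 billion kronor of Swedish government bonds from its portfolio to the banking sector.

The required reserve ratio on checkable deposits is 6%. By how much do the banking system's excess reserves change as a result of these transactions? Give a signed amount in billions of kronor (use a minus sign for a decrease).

FX sale 424 billion kronor: reserves −424B, deposits 0.
Discount-window loan 229 billion kronor: reserves +229B, deposits 0.
Government spending 439 billion kronor: reserves +439B, deposits +439B.
OMO sale (to banks) 402 billion kronor: reserves −402B, deposits 0.
Totals: Δreserves = −158B, Δdeposits = +439B.
Δrequired reserves = 6% × +439B = +26.34B.
Δexcess reserves = Δreserves − Δrequired = −158B − (+26.34B) = -184.34 billion.

-184.34 billion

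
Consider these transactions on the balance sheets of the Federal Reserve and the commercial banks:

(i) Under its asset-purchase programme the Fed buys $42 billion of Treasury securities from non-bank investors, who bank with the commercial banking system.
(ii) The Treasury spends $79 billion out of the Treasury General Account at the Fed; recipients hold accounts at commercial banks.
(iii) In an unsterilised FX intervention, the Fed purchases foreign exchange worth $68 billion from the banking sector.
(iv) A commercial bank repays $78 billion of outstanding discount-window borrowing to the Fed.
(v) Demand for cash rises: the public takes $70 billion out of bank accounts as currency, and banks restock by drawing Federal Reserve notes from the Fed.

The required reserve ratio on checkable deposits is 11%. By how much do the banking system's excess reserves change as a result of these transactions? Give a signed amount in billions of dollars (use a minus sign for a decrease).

Asset purchase (from non-banks) $42 billion: reserves +$42B, deposits +$42B.
Government spending $79 billion: reserves +$79B, deposits +$79B.
FX purchase $68 billion: reserves +$68B, deposits 0.
Discount-window repayment $78 billion: reserves −$78B, deposits 0.
Currency withdrawal $70 billion: reserves −$70B, deposits −$70B.
Totals: Δreserves = +$41B, Δdeposits = +$51B.
Δrequired reserves = 11% × +$51B = +$5.61B.
Δexcess reserves = Δreserves − Δrequired = +$41B − (+$5.61B) = +$35.39 billion.

+$35.39 billion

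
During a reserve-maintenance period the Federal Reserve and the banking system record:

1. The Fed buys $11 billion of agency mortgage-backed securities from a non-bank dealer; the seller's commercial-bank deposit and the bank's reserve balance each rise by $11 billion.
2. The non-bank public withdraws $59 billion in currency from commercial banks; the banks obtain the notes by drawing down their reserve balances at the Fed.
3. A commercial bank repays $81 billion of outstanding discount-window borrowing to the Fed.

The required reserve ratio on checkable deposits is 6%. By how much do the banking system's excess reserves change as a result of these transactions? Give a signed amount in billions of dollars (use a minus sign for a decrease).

Asset purchase (from non-banks) $11 billion: reserves +$11B, deposits +$11B.
Currency withdrawal $59 billion: reserves −$59B, deposits −$59B.
Discount-window repayment $81 billion: reserves −$81B, deposits 0.
Totals: Δreserves = −$129B, Δdeposits = −$48B.
Δrequired reserves = 6% × −$48B = −$2.88B.
Δexcess reserves = Δreserves − Δrequired = −$129B − (−$2.88B) = -$126.12 billion.

-$126.12 billion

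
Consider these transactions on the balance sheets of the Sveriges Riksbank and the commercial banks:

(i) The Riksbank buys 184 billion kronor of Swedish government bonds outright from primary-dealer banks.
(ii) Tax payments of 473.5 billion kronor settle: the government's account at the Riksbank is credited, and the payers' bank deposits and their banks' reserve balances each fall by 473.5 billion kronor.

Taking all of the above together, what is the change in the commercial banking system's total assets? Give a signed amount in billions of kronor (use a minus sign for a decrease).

OMO purchase (from banks) 184 billion kronor: just an asset swap on bank balance sheets → 0.
Government account inflow 473.5 billion kronor: bank balance sheets shrink → −473.5B.
Net: 0 − 473.5 = -473.5 billion.

-473.5 billion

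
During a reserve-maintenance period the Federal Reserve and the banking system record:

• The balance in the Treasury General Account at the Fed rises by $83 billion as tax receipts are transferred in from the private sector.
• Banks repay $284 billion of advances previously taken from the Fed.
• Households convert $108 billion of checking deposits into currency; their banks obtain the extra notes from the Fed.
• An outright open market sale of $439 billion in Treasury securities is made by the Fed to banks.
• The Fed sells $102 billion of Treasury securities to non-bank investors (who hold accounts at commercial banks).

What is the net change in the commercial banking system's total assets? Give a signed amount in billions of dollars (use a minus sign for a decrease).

Government account inflow $83 billion: bank balance sheets shrink → −$83B.
Discount-window repayment $284 billion: bank balance sheets shrink → −$284B.
Currency withdrawal $108 billion: bank balance sheets shrink → −$108B.
OMO sale (to banks) $439 billion: just an asset swap on bank balance sheets → 0.
Asset sale (to non-banks) $102 billion: bank balance sheets shrink → −$102B.
Net: −83 − 284 − 108 + 0 − 102 = -$577 billion.

-$577 billion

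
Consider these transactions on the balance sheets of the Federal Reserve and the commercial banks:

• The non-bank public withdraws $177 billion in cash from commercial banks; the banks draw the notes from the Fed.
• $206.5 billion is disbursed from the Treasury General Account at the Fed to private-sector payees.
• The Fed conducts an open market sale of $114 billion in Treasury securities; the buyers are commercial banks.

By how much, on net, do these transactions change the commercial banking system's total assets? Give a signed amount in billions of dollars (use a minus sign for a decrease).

Currency withdrawal $177 billion: bank balance sheets shrink → −$177B.
Government spending $206.5 billion: bank balance sheets expand → +$206.5B.
OMO sale (to banks) $114 billion: just an asset swap on bank balance sheets → 0.
Net: −177 + 206.5 + 0 = +$29.5 billion.

+$29.5 billion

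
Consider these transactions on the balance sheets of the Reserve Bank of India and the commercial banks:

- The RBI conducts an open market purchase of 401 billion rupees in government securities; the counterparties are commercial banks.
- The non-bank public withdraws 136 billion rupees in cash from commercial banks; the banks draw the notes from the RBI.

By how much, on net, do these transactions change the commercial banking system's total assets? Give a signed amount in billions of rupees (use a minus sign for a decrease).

-136 billion

OMO purchase (from banks) 401 billion rupees: just an asset swap on bank balance sheets → 0.
Currency withdrawal 136 billion rupees: bank balance sheets shrink → −136B.
Net: 0 − 136 = -136 billion.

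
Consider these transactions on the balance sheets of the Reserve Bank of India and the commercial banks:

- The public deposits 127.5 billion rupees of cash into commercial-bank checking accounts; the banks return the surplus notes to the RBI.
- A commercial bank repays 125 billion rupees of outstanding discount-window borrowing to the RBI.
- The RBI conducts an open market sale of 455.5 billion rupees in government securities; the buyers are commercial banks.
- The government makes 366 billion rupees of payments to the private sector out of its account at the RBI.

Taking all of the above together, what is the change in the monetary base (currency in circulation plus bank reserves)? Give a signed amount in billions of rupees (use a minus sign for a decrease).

-214.5 billion

RBI balance sheet:
  Assets:      Securities −455.5B, Loans to banks −125B
  Liabilities: Bank reserves −87B, Currency in circulation −127.5B, Government deposits −366B
Monetary base = currency + reserves: −127.5B + (−87B) = -214.5 billion.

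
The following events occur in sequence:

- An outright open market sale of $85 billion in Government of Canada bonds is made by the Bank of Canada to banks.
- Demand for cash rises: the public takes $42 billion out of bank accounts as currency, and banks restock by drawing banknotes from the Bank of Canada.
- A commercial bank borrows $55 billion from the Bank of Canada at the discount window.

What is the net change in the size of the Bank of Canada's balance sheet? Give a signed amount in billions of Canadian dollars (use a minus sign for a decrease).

OMO sale (to banks) $85 billion: a Bank of Canada asset is shed → −$85B.
Currency withdrawal $42 billion: only the composition of liabilities changes → 0.
Discount-window loan $55 billion: a Bank of Canada asset is acquired → +$55B.
Net: −85 + 0 + 55 = -$30 billion.

-$30 billion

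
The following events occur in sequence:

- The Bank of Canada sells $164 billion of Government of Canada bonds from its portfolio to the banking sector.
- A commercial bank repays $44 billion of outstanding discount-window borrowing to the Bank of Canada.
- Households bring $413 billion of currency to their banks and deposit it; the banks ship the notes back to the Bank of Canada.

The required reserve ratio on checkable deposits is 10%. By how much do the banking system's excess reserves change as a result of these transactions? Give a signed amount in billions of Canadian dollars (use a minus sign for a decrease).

OMO sale (to banks) $164 billion: reserves −$164B, deposits 0.
Discount-window repayment $44 billion: reserves −$44B, deposits 0.
Currency deposit $413 billion: reserves +$413B, deposits +$413B.
Totals: Δreserves = +$205B, Δdeposits = +$413B.
Δrequired reserves = 10% × +$413B = +$41.3B.
Δexcess reserves = Δreserves − Δrequired = +$205B − (+$41.3B) = +$163.7 billion.

+$163.7 billion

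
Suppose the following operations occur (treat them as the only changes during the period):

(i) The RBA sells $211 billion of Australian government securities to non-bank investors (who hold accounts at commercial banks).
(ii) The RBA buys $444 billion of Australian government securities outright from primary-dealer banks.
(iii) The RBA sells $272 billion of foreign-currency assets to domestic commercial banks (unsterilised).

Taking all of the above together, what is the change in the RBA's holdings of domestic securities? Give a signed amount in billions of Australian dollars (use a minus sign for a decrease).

+$233 billion

Asset sale (to non-banks) $211 billion: securities removed from the RBA's portfolio → −$211B.
OMO purchase (from banks) $444 billion: securities added to the RBA's portfolio → +$444B.
FX sale $272 billion: the RBA's securities portfolio is untouched → 0.
Net: −211 + 444 + 0 = +$233 billion.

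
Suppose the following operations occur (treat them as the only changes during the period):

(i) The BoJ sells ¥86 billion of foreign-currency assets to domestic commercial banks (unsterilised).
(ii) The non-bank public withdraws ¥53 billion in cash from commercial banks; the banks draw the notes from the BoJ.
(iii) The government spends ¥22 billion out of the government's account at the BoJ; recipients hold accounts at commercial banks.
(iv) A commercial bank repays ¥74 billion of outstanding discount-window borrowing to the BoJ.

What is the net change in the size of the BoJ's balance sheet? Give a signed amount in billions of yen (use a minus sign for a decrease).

-¥160 billion

BoJ balance sheet:
  Assets:      Loans to banks −¥74B, Foreign assets −¥86B
  Liabilities: Bank reserves −¥191B, Currency in circulation +¥53B, Government deposits −¥22B
Change in total BoJ assets = -¥160 billion.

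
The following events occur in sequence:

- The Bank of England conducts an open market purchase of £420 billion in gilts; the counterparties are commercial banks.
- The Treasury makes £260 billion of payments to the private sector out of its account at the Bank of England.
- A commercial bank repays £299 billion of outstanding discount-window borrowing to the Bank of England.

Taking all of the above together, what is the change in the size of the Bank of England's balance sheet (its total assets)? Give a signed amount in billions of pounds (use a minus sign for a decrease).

OMO purchase (from banks) £420 billion: a Bank of England asset is acquired → +£420B.
Government spending £260 billion: only the composition of liabilities changes → 0.
Discount-window repayment £299 billion: a Bank of England asset is shed → −£299B.
Net: 420 + 0 − 299 = +£121 billion.

+£121 billion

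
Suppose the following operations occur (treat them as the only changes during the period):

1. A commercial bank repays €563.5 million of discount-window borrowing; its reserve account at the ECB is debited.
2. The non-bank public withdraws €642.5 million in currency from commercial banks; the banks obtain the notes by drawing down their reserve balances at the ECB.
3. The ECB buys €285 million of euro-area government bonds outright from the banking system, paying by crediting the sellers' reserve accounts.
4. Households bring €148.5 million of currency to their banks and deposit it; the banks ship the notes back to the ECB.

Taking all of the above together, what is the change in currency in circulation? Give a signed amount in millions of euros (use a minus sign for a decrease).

+€494 million

Discount-window repayment €563.5 million: no currency enters or leaves circulation → 0.
Currency withdrawal €642.5 million: notes leave the central bank → +€642.5M.
OMO purchase (from banks) €285 million: no currency enters or leaves circulation → 0.
Currency deposit €148.5 million: notes return to the central bank → −€148.5M.
Net: 0 + 642.5 + 0 − 148.5 = +€494 million.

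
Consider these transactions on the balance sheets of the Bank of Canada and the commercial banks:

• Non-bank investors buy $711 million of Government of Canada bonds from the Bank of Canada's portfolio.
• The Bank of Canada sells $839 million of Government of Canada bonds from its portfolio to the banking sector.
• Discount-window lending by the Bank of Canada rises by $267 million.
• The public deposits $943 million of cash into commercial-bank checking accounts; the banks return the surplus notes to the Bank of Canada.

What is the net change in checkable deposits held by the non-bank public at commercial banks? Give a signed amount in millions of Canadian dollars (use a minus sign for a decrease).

+$232 million

Asset sale (to non-banks) $711 million: non-bank counterparties' bank balances fall → −$711M.
OMO sale (to banks) $839 million: the counterparty is a bank, so public deposits are unchanged → 0.
Discount-window loan $267 million: the counterparty is a bank, so public deposits are unchanged → 0.
Currency deposit $943 million: non-bank counterparties' bank balances rise → +$943M.
Net: −711 + 0 + 0 + 943 = +$232 million.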